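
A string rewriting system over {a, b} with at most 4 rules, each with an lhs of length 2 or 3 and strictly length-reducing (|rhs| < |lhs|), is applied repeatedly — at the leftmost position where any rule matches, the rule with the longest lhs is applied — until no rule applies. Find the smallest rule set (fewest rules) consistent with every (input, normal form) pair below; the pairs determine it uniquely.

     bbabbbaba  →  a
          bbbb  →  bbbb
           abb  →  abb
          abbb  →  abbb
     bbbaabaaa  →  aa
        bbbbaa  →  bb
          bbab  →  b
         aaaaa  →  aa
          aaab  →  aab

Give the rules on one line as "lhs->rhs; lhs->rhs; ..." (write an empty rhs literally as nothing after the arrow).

  | bbabbbaba => bbabbaba => bbababa => bbaaba => baba => baa => a
  | bbbb
  | abb
  | abbb

aaa->aa; ba->; bab->ba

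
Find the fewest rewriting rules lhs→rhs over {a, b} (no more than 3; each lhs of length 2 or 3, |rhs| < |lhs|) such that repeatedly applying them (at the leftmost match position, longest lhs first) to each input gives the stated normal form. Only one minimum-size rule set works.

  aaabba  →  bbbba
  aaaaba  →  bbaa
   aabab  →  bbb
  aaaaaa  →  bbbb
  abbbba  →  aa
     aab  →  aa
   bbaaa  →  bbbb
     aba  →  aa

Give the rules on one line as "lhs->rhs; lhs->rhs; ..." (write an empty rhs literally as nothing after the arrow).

aaa->bb; ab->a

  | aaabba => bbbba
  | aaaaba => bbaba => bbaa
  | aabab => aaab => bbb
  | aaaaaa => bbaaa => bbbb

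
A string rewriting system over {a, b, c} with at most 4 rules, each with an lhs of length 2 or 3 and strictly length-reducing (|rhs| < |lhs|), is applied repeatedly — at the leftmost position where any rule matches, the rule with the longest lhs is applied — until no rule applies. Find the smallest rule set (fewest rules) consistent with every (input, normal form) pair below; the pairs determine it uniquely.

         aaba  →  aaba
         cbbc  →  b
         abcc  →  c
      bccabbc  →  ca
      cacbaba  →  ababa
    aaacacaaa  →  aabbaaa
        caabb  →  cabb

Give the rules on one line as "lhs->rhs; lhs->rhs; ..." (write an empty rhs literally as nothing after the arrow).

ac->b; bc->c; caa->ca; cb->a

  | aaba
  | cbbc => abc => ac => b
  | abcc => acc => bc => c
  | bccabbc => ccabbc => ccabc => ccac => ccb => ca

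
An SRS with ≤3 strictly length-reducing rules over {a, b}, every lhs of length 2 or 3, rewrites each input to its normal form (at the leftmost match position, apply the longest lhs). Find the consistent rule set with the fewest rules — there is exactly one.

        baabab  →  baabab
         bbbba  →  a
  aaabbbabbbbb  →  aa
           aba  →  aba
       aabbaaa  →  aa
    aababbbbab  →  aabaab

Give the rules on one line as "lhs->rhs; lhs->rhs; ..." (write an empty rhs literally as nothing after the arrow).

aaa->aa; bb->; bbb->bb

  | baabab
  | bbbba => bbba => bba => a
  | aaabbbabbbbb => aabbbabbbbb => aabbabbbbb => aaabbbbb => aabbbbb => aabbbb => aabbb => aabb => aa
  | aba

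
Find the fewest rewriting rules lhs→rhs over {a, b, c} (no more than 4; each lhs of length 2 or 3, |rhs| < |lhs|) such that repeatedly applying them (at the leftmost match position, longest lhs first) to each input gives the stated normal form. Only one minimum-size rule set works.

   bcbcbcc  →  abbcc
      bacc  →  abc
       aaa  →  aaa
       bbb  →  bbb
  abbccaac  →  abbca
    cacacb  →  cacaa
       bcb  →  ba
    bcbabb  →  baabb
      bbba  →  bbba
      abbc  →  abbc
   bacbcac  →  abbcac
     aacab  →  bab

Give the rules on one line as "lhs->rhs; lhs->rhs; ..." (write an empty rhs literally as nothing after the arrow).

  | bcbcbcc => bacbcc => abbcc
  | bacc => abc
  | aaa
  | bbb

aac->b; bac->ab; cb->a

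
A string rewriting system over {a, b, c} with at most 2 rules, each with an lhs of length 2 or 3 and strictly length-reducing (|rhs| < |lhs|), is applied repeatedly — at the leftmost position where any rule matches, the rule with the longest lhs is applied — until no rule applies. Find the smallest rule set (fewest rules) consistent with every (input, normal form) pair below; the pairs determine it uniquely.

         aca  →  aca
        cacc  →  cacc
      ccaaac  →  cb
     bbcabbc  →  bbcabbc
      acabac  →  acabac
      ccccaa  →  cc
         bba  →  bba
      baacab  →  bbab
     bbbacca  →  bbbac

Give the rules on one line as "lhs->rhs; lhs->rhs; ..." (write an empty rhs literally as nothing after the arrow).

  | aca
  | cacc
  | ccaaac => caac => cb
  | bbcabbc

aac->b; cca->c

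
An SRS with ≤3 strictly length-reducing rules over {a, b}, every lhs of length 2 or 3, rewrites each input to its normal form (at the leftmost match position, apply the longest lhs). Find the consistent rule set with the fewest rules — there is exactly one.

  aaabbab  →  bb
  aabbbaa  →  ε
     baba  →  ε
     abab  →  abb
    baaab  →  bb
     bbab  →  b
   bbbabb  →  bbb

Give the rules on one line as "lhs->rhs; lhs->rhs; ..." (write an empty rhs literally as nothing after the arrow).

aa->b; ba->b; bba->

  | aaabbab => babbab => bbbab => bb
  | aabbbaa => bbbbaa => bba => ε
  | baba => bba => ε
  | abab => abb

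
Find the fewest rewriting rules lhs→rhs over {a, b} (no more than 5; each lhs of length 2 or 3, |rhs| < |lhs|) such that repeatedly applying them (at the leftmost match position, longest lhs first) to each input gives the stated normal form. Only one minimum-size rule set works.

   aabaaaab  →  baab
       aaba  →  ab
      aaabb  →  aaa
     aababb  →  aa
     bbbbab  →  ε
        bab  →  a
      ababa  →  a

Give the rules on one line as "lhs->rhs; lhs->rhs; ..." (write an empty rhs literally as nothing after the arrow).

aba->b; bab->a; bb->; bbb->a

  | aabaaaab => abaaab => baab
  | aaba => ab
  | aaabb => aaa
  | aababb => abbb => aa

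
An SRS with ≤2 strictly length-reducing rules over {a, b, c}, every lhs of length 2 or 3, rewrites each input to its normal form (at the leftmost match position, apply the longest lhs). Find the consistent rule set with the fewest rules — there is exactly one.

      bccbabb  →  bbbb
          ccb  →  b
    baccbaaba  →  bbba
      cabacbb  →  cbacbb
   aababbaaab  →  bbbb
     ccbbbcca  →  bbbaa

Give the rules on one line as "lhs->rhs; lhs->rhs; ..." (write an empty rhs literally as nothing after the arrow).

ab->b; cc->a

  | bccbabb => bababb => bbabb => bbbb
  | ccb => ab => b
  | baccbaaba => baabaaba => babaaba => bbaaba => bbaba => bbba
  | cabacbb => cbacbb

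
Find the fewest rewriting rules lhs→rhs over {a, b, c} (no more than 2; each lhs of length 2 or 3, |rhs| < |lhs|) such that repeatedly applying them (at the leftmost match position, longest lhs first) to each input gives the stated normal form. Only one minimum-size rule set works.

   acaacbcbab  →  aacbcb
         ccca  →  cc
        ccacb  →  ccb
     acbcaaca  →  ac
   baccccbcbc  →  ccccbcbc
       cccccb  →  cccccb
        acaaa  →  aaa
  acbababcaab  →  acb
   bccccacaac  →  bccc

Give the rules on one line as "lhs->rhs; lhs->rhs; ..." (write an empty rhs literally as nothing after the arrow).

ba->; ca->

  | acaacbcbab => aacbcbab => aacbcb
  | ccca => cc
  | ccacb => ccb
  | acbcaaca => acbaca => acca => ac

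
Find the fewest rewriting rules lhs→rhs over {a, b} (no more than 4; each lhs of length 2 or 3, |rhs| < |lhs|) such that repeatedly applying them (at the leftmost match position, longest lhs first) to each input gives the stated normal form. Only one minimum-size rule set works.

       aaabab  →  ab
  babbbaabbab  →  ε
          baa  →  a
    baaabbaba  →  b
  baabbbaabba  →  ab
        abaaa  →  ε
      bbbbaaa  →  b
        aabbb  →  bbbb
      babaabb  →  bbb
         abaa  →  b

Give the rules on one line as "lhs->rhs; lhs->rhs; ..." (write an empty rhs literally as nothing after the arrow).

  | aaabab => babab => ab
  | babbbaabbab => bbaabbab => babbab => bab => ε
  | baa => a
  | baaabbaba => aabbaba => bbbaba => bba => b

aa->b; ba->; bab->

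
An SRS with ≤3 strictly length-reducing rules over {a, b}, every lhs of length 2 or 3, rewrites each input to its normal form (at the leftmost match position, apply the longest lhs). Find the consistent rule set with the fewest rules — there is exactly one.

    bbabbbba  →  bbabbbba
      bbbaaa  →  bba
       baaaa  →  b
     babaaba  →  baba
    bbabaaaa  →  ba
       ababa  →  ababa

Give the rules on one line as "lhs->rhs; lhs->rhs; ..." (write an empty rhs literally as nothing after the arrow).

  | bbabbbba
  | bbbaaa => bba
  | baaaa => aa => b
  | babaaba => baba

aa->b; baa->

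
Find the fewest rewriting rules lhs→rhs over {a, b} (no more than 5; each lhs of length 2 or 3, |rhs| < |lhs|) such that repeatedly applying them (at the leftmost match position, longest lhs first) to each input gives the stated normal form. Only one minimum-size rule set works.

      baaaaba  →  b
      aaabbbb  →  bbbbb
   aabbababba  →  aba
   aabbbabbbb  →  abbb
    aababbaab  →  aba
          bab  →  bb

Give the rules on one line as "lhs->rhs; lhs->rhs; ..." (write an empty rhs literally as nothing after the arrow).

  | baaaaba => bbaaba => aaba => aa => b
  | aaabbbb => babbbb => bbbbb
  | aabbababba => abababba => abbabba => aabba => aba
  | aabbbabbbb => abbabbbb => aabbbb => abbb

aa->b; aab->a; bab->bb; bba->a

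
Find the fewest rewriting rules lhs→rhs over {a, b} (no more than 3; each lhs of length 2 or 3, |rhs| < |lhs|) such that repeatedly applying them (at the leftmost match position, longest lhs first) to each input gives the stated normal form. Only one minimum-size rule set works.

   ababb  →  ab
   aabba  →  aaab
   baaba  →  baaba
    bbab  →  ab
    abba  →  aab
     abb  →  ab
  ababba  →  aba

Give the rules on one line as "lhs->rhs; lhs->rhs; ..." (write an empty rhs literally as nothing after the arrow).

  | ababb => ab
  | aabba => aaab
  | baaba
  | bbab => abb => ab

bab->; bb->b; bba->ab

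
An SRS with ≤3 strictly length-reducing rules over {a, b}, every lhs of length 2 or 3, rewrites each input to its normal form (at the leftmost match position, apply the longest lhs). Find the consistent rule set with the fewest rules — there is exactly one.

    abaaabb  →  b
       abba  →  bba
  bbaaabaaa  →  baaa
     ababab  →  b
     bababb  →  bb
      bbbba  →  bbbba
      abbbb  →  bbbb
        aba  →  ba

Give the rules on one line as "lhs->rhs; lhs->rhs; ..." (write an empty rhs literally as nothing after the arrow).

  | abaaabb => baaabb => baabb => babb => b
  | abba => bba
  | bbaaabaaa => bbaabaaa => bbabaaa => baaa
  | ababab => babab => ab => b

ab->b; bab->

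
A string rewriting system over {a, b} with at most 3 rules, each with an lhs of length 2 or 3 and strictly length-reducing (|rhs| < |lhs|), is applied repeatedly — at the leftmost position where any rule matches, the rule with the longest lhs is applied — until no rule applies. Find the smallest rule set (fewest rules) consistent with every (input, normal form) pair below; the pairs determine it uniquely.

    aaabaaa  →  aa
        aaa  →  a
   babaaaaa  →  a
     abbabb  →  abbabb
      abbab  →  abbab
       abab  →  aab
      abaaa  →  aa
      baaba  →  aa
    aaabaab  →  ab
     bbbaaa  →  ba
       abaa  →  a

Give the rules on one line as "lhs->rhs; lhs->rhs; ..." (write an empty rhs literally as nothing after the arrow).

  | aaabaaa => abaaa => aaaa => aa
  | aaa => a
  | babaaaaa => baaaaaa => aaaaa => aaa => a
  | abbabb

aaa->a; aba->aa; baa->a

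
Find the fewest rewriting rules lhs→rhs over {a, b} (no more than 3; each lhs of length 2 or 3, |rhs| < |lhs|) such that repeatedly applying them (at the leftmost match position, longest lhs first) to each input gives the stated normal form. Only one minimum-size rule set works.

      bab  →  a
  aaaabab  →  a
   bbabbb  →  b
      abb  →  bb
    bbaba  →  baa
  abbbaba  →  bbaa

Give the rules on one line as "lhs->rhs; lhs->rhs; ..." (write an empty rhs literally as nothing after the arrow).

  | bab => a
  | aaaabab => aaabab => aabab => abab => bab => a
  | bbabbb => babb => ab => b
  | abb => bb

ab->b; bab->a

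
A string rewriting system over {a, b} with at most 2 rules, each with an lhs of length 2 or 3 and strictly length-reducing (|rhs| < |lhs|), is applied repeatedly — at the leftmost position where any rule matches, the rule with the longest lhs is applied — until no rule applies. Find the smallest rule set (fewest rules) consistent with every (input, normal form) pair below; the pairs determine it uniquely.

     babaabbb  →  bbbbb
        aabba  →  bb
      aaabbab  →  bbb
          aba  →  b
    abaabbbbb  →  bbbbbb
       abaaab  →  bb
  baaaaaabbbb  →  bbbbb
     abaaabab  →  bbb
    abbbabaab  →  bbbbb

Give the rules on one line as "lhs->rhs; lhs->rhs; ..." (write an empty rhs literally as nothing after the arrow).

ab->b; ba->b

  | babaabbb => bbaabbb => bbabbb => bbbbb
  | aabba => abba => bba => bb
  | aaabbab => aabbab => abbab => bbab => bbb
  | aba => ba => b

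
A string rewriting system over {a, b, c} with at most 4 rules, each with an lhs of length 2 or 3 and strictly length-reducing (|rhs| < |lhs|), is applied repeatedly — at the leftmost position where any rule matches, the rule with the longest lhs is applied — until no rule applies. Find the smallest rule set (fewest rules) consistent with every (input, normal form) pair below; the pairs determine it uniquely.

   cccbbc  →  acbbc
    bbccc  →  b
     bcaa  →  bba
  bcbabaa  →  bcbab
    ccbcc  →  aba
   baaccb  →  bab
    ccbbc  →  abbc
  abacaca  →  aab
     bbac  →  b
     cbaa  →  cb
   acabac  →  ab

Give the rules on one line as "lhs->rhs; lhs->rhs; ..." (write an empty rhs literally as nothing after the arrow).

baa->b; bac->; ca->b; cc->a

  | cccbbc => acbbc
  | bbccc => bbac => b
  | bcaa => bba
  | bcbabaa => bcbab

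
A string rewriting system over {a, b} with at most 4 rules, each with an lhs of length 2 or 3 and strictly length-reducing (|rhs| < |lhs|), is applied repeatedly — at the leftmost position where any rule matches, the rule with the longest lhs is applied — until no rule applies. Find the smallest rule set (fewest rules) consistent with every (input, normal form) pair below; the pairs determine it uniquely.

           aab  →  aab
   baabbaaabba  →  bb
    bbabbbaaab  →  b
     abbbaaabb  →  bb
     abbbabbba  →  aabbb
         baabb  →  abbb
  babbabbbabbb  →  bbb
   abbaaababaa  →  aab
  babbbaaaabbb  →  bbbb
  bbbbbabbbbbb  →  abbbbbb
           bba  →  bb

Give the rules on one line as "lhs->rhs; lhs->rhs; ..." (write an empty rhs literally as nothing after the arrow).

  | aab
  | baabbaaabba => abbbaaabba => abbababba => abababba => aababba => aaabba => bba => bb
  | bbabbbaaab => babbbaaab => abbbaaab => abbabab => ababab => aabab => aaab => b
  | abbbaaabb => abbababb => abababb => aababb => aaabb => bb

aaa->; ba->b; baa->ab; bab->ab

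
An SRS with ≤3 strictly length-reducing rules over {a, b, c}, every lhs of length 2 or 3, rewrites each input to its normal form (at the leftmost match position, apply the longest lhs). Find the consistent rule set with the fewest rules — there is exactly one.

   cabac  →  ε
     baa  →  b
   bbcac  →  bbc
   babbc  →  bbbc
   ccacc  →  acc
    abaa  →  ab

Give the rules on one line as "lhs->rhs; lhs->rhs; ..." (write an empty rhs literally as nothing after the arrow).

  | cabac => abac => abc => ε
  | baa => ba => b
  | bbcac => bbac => bbc
  | babbc => bbbc

abc->; ba->b; ca->a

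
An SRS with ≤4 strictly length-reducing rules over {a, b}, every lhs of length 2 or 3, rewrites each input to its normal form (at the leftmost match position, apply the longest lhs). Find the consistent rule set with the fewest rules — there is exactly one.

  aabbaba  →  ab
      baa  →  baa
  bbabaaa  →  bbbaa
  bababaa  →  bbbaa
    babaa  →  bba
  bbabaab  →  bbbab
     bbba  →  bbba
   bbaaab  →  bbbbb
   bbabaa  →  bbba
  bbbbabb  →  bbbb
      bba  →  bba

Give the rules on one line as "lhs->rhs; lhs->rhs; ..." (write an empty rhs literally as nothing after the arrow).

aaa->bb; aba->b; abb->

  | aabbaba => aaba => ab
  | baa
  | bbabaaa => bbbaa
  | bababaa => bbbaa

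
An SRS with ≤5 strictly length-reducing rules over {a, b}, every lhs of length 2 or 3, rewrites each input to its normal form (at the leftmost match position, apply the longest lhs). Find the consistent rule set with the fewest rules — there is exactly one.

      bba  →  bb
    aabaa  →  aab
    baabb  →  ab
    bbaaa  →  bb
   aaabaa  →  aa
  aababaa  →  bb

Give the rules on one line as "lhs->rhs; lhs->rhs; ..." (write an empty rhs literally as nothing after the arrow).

aaa->bb; ba->b; bab->a; bbb->

  | bba => bb
  | aabaa => aaba => aab
  | baabb => babb => ab
  | bbaaa => bbaa => bba => bb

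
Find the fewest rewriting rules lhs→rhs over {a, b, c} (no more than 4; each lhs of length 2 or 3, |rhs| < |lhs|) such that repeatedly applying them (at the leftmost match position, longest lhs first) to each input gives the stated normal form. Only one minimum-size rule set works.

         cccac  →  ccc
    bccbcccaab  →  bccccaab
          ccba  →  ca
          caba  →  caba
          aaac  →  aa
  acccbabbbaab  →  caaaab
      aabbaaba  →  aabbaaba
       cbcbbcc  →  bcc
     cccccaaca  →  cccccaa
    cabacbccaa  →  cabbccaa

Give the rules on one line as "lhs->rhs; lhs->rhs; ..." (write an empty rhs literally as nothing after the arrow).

ac->; bbb->a; cb->

  | cccac => ccc
  | bccbcccaab => bccccaab
  | ccba => ca
  | caba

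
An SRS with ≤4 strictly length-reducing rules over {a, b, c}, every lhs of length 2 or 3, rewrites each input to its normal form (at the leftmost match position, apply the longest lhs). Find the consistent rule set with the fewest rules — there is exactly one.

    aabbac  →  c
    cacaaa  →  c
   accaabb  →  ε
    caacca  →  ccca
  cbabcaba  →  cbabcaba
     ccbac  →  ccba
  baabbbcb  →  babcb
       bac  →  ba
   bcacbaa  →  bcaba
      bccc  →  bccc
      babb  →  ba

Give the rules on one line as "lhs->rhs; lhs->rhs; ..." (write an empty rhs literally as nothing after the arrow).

  | aabbac => bbac => aac => c
  | cacaaa => caaaa => caa => c
  | accaabb => acaabb => aaabb => abb => aa => ε
  | caacca => ccca

aa->; ac->a; baa->ba; bb->a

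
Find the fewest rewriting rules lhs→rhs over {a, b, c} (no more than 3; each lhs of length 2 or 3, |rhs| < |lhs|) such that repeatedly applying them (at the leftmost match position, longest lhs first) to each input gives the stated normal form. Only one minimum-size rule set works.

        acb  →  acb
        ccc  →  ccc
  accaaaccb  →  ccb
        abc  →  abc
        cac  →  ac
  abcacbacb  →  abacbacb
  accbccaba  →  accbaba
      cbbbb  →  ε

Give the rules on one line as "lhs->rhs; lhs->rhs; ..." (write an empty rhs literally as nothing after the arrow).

  | acb
  | ccc
  | accaaaccb => acaaaccb => aaaaccb => aaccb => ccb
  | abc

aa->; bb->a; ca->a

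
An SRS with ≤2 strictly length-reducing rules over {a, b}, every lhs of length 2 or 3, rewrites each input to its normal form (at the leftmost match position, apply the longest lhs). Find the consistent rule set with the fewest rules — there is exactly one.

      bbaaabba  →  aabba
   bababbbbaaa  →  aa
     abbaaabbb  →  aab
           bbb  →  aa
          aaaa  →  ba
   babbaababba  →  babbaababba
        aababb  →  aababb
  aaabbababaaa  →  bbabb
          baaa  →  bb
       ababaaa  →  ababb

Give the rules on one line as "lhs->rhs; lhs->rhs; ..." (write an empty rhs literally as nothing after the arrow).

aaa->b; bbb->aa

  | bbaaabba => bbbbba => aabba
  | bababbbbaaa => babaaabaaa => babbbaaa => baaaaaa => bbaaa => bbb => aa
  | abbaaabbb => abbbbbb => aaabbb => bbbb => aab
  | bbb => aa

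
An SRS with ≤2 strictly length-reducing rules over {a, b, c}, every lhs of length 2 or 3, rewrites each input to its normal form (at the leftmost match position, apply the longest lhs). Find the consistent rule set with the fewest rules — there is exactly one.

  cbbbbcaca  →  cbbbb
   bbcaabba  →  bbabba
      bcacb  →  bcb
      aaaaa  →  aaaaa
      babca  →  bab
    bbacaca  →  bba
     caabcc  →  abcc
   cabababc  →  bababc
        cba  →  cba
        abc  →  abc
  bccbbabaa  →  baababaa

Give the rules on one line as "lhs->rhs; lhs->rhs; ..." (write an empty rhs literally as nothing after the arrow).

ca->; ccb->aa

  | cbbbbcaca => cbbbbca => cbbbb
  | bbcaabba => bbabba
  | bcacb => bcb
  | aaaaa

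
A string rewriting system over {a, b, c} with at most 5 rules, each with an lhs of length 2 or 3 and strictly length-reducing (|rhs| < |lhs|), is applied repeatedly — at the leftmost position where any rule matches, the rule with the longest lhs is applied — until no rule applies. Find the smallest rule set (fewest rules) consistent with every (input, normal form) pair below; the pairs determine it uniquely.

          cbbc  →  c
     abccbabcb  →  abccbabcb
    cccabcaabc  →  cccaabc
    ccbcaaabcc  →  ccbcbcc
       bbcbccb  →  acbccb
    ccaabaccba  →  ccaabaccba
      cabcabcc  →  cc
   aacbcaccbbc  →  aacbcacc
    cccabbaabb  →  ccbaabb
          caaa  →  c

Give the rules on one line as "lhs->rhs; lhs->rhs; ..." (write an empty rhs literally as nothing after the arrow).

aaa->; bbc->ac; cab->; cbb->

  | cbbc => c
  | abccbabcb
  | cccabcaabc => cccaabc
  | ccbcaaabcc => ccbcbcc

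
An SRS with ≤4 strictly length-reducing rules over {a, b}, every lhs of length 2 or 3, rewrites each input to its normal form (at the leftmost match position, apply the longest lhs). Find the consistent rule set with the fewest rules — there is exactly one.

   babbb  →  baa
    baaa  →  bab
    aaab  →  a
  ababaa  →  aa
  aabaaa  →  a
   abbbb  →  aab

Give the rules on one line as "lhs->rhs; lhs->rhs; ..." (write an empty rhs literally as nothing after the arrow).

aaa->ab; aba->a; bb->; bbb->a

  | babbb => baa
  | baaa => bab
  | aaab => abb => a
  | ababaa => abaa => aa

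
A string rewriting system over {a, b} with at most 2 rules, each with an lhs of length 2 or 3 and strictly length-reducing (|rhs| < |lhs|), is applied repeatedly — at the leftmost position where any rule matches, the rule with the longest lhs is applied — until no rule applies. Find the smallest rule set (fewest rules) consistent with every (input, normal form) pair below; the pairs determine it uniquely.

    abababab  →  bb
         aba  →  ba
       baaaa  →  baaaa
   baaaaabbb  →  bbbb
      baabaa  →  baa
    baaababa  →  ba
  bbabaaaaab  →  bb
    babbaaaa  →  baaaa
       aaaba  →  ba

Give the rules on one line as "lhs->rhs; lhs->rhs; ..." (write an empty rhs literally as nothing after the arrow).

  | abababab => bababab => bbabab => babab => bbab => bab => bb
  | aba => ba
  | baaaa
  | baaaaabbb => baaaabbb => baaabbb => baabbb => babbb => bbbb

ab->b; bba->ba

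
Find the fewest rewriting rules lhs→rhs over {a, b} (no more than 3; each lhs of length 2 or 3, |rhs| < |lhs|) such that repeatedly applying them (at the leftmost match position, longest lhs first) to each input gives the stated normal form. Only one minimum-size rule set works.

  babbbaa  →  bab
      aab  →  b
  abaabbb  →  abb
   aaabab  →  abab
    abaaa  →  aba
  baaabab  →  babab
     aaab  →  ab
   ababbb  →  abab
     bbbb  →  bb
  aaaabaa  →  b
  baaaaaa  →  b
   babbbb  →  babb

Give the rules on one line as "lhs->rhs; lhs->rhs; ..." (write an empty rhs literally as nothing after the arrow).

aa->; bbb->b

  | babbbaa => babaa => bab
  | aab => b
  | abaabbb => abbbb => abb
  | aaabab => abab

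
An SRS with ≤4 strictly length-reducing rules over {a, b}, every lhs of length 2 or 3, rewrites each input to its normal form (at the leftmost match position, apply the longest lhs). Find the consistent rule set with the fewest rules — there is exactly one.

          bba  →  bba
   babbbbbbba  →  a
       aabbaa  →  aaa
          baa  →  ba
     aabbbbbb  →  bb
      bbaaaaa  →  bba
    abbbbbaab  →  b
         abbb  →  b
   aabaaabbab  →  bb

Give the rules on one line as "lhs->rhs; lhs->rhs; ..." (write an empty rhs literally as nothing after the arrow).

  | bba
  | babbbbbbba => bbbbbba => bbba => a
  | aabbaa => aaa
  | baa => ba

ab->b; abb->; baa->ba; bbb->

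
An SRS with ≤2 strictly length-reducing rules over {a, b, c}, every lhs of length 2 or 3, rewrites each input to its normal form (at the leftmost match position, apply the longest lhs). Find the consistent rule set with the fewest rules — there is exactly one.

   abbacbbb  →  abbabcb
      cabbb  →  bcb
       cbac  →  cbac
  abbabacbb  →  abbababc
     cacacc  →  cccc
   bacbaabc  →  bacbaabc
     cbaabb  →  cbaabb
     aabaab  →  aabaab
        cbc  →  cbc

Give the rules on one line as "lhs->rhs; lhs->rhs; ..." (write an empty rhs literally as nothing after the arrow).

ca->c; cbb->bc

  | abbacbbb => abbabcb
  | cabbb => cbbb => bcb
  | cbac
  | abbabacbb => abbababc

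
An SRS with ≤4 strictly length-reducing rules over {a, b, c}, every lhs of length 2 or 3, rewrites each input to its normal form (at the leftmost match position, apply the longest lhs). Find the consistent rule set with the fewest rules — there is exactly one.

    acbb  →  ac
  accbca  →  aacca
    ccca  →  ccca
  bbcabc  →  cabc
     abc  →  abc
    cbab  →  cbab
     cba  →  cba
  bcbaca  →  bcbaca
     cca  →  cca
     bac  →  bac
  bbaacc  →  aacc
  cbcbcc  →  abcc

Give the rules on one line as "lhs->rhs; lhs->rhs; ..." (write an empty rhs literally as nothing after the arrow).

bb->; cbc->a; ccb->ac

  | acbb => ac
  | accbca => aacca
  | ccca
  | bbcabc => cabc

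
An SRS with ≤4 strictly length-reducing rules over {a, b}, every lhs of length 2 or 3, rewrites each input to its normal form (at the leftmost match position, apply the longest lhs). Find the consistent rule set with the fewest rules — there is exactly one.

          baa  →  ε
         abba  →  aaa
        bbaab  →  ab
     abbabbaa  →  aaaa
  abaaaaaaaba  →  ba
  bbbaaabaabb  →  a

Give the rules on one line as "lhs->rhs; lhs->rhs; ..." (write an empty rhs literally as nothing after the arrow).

aab->b; baa->; bb->a

  | baa => ε
  | abba => aaa
  | bbaab => aaab => ab
  | abbabbaa => aaabbaa => abbaa => aaaa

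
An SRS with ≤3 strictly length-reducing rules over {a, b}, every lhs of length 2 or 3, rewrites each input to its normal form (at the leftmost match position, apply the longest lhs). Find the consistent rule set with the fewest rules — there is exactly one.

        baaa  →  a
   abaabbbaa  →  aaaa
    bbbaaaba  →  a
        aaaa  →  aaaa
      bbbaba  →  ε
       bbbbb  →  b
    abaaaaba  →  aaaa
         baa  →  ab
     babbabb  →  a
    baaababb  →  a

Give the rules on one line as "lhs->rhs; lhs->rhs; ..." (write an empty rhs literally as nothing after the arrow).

  | baaa => aba => a
  | abaabbbaa => aabbbbaa => aabbaa => aaaa
  | bbbaaaba => baaaba => ababa => aba => a
  | aaaa

ba->; baa->ab; bb->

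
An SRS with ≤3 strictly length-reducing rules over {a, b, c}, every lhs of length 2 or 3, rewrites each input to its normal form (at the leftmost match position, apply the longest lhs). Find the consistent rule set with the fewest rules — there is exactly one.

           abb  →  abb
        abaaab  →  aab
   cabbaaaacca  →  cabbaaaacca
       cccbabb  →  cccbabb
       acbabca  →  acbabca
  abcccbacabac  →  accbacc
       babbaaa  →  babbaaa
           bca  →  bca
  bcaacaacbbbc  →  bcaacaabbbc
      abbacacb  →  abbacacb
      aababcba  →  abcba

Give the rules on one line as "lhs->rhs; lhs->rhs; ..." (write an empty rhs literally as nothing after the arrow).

  | abb
  | abaaab => aab
  | cabbaaaacca
  | cccbabb

aba->; bcc->c; cbb->bb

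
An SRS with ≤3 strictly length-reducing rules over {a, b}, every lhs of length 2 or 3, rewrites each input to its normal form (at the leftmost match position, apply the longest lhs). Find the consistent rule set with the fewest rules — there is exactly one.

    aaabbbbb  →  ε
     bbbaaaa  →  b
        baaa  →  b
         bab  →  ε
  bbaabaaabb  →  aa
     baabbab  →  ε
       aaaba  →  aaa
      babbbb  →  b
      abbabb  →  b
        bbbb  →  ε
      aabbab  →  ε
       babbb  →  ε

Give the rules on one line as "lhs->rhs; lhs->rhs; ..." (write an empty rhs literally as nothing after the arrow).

  | aaabbbbb => aabbbb => abbb => bb => ε
  | bbbaaaa => baaaa => baaa => baa => ba => b
  | baaa => baa => ba => b
  | bab => bb => ε

ab->; ba->b; bb->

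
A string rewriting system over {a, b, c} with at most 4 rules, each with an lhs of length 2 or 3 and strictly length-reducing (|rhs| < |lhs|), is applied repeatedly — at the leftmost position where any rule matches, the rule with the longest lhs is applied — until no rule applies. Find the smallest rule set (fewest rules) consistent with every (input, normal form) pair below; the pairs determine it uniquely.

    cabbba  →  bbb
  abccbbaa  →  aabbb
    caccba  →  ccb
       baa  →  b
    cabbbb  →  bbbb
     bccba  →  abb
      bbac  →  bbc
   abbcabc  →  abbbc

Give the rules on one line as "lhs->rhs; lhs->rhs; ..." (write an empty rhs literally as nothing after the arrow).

ba->b; bcc->ab; ca->

  | cabbba => bbba => bbb
  | abccbbaa => aabbbaa => aabbba => aabbb
  | caccba => ccba => ccb
  | baa => ba => b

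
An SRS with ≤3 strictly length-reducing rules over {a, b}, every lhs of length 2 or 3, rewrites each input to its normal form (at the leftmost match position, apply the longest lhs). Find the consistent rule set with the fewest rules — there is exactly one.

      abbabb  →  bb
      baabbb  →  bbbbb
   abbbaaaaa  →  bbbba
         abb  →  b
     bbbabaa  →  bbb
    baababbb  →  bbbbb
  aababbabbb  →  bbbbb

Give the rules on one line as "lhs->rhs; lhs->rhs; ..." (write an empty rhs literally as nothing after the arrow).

aa->b; ab->; aba->ab

  | abbabb => babb => bb
  | baabbb => bbbbb
  | abbbaaaaa => bbaaaaa => bbbaaa => bbbba
  | abb => b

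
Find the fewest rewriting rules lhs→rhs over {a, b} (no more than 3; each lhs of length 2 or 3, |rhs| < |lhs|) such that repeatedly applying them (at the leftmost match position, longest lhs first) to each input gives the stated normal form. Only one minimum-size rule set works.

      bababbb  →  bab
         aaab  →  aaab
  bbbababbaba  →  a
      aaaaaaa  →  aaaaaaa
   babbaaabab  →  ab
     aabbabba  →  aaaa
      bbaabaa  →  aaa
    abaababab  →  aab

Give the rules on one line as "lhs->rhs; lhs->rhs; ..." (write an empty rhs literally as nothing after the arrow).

  | bababbb => babbb => bab
  | aaab
  | bbbababbaba => bababbaba => babbaba => baaba => bba => a
  | aaaaaaa

aba->a; baa->b; bb->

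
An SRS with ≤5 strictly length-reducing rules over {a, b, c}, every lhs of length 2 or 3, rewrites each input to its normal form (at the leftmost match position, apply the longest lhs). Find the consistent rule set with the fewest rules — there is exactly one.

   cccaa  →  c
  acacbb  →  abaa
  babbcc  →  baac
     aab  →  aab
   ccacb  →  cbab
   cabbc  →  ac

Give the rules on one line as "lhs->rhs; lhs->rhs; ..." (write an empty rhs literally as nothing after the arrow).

  | cccaa => cca => c
  | acacbb => ababb => abaa
  | babbcc => baacc => baac
  | aab

acc->ac; bb->a; ca->; cac->ba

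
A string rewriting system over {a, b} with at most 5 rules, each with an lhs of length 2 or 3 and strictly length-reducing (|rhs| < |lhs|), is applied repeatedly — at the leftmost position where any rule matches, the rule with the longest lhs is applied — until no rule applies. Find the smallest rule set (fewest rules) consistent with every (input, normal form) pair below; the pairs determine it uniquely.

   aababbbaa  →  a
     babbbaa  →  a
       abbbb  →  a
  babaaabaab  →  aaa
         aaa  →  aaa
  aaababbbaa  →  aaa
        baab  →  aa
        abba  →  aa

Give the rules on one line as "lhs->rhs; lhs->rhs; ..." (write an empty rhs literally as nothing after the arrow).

ab->a; aba->ab; abb->ba; ba->a

  | aababbbaa => aabbbbaa => ababbaa => abbbaa => babaa => abaa => aba => ab => a
  | babbbaa => abbbaa => babaa => abaa => aba => ab => a
  | abbbb => babb => abb => ba => a
  | babaaabaab => abaaabaab => abaabaab => ababaab => abbaab => baaab => aaab => aaa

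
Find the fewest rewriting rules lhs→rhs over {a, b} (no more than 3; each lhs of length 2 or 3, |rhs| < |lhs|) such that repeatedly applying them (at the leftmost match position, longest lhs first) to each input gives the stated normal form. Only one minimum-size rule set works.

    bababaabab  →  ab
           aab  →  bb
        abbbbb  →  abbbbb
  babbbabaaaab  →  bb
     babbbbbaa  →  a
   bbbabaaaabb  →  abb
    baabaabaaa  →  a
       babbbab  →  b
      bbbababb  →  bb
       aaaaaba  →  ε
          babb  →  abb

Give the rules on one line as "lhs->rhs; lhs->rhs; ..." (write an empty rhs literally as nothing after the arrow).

  | bababaabab => ababaabab => baabab => aabab => bbab => bab => ab
  | aab => bb
  | abbbbb
  | babbbabaaaab => abbbabaaaab => abbabaaaab => ababaaaab => baaaab => aaaab => baab => aab => bb

aa->b; aba->; ba->a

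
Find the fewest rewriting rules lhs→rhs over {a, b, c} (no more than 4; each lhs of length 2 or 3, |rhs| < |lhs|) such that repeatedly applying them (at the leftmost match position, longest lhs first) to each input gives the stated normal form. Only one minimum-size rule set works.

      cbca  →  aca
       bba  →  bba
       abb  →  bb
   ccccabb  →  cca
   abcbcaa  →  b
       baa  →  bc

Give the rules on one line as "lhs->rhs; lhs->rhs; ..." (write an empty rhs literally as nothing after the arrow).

aa->c; ab->b; acc->; cb->a

  | cbca => aca
  | bba
  | abb => bb
  | ccccabb => ccccbb => cccab => cccb => cca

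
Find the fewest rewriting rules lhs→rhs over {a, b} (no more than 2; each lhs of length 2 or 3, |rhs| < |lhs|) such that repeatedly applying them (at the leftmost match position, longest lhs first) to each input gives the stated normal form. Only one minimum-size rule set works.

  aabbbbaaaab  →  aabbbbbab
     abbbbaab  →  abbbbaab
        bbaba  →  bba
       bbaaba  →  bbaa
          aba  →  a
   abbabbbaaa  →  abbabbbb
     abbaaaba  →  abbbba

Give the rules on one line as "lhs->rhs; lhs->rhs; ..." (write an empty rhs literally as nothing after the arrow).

  | aabbbbaaaab => aabbbbbab
  | abbbbaab
  | bbaba => bba
  | bbaaba => bbaa

aaa->b; aba->a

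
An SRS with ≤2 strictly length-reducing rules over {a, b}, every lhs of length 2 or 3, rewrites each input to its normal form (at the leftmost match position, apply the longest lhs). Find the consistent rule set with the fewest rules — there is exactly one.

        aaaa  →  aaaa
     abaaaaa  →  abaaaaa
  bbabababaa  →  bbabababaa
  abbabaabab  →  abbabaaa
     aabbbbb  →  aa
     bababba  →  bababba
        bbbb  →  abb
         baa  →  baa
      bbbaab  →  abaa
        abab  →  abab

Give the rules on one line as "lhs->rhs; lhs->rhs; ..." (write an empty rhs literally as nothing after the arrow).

aab->aa; bbb->ab

  | aaaa
  | abaaaaa
  | bbabababaa
  | abbabaabab => abbabaaab => abbabaaa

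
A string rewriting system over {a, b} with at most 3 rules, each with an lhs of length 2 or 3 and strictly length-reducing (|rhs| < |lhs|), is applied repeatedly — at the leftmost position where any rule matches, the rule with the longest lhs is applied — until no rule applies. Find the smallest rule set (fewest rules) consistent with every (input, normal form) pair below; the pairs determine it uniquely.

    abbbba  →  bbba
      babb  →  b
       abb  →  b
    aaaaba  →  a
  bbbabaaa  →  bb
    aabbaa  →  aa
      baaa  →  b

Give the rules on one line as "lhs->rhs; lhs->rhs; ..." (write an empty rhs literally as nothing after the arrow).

aaa->; ab->; bab->

  | abbbba => bbba
  | babb => b
  | abb => b
  | aaaaba => aba => a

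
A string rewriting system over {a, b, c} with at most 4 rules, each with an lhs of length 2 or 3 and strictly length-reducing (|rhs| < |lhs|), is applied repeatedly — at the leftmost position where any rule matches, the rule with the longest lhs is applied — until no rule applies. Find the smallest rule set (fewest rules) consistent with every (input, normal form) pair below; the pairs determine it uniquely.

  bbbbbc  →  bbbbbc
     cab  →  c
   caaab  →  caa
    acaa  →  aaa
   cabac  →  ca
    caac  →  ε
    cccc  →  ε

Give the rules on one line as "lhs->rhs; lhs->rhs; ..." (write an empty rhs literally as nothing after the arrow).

  | bbbbbc
  | cab => c
  | caaab => caa
  | acaa => aaa

aac->c; ab->; ac->a; cc->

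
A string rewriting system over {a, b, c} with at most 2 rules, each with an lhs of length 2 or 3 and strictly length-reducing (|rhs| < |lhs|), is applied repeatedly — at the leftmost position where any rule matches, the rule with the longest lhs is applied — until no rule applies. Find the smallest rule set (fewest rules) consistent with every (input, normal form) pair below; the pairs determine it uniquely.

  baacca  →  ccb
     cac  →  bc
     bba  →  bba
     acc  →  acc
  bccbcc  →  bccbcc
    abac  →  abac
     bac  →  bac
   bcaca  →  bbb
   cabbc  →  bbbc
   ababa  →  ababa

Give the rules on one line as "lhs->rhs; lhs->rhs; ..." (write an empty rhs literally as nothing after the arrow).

baa->c; ca->b

  | baacca => ccca => ccb
  | cac => bc
  | bba
  | acc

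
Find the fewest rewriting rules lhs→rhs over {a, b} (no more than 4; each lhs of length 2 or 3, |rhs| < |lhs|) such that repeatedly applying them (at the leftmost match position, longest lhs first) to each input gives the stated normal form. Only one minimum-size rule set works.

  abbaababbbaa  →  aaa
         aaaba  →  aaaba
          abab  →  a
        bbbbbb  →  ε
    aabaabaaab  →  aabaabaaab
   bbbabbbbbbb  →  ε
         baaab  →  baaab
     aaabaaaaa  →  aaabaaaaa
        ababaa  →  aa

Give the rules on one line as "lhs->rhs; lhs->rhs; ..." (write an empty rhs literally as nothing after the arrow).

  | abbaababbbaa => aababbbaa => aabbbbaa => aabbaa => aaa
  | aaaba
  | abab => abb => a
  | bbbbbb => bbbb => bb => ε

bab->bb; bb->; bba->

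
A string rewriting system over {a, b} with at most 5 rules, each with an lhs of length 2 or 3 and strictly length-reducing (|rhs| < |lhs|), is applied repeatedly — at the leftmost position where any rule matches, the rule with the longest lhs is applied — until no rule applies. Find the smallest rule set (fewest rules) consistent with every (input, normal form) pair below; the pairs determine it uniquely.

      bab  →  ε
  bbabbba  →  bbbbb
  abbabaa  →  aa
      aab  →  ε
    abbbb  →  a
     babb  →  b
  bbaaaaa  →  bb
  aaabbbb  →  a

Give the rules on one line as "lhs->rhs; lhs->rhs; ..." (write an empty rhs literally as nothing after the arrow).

  | bab => ε
  | bbabbba => bbbbba => bbbbb
  | abbabaa => ababaa => aabaa => aa
  | aab => ε

aab->; ab->a; bab->; bba->bb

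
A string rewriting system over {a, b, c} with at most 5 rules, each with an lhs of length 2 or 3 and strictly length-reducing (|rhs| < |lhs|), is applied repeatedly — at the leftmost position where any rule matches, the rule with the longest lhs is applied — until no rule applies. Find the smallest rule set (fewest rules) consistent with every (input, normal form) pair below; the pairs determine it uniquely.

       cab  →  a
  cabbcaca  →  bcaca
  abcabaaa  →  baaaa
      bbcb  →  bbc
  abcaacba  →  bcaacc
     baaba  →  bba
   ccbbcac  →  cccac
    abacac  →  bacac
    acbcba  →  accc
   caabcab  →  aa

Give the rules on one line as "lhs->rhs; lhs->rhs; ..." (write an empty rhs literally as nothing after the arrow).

ab->b; cab->a; cb->c; cba->cc

  | cab => a
  | cabbcaca => abcaca => bcaca
  | abcabaaa => bcabaaa => baaaa
  | bbcb => bbc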